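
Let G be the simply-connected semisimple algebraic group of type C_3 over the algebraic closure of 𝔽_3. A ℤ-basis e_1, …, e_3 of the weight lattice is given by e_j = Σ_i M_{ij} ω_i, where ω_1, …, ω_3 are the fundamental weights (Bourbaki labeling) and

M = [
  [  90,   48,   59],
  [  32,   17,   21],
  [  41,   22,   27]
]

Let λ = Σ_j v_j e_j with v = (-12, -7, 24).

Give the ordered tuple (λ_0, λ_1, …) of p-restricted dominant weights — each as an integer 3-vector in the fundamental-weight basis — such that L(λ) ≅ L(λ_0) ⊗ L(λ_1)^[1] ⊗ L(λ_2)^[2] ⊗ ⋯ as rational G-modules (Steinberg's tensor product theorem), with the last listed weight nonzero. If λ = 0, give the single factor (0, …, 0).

Compute c_i = Σ_j M_{ij} v_j with v = (-12, -7, 24):
  c_1 = (90)·(-12) + (48)·(-7) + 59·24 = 0
  c_2 = (32)·(-12) + (17)·(-7) + 21·24 = 1
  c_3 = (41)·(-12) + (22)·(-7) + 27·24 = 2
Base-3 expansion of each c_i:
  c_1 = 0
  c_2 = 1 = 1·3^0
  c_3 = 2 = 2·3^0
λ_0 = (0, 1, 2)

((0, 1, 2),)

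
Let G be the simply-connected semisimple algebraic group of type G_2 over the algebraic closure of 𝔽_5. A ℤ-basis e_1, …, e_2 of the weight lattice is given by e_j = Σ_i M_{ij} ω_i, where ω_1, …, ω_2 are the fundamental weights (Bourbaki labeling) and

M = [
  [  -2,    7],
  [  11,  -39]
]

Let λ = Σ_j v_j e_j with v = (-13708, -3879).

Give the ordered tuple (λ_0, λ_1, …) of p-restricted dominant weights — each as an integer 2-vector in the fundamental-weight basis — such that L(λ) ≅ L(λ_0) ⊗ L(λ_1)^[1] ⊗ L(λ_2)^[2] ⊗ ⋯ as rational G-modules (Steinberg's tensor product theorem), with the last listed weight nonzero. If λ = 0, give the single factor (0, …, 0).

In the fundamental-weight basis, λ has coordinates c = M·v (v = (-13708, -3879)):
  c_1 = -2*-13708 + 7*-3879 = 263
  c_2 = 11*-13708 + -39*-3879 = 493
Writing each c_i in base p = 5:
  c_1 = 263 = 3·5^0 + 2·5^1 + 0·5^2 + 2·5^3
  c_2 = 493 = 3·5^0 + 3·5^1 + 4·5^2 + 3·5^3
p-restricted factor λ_0 = (3, 3)
p-restricted factor λ_1 = (2, 3)
p-restricted factor λ_2 = (0, 4)
p-restricted factor λ_3 = (2, 3)

((3, 3), (2, 3), (0, 4), (2, 3))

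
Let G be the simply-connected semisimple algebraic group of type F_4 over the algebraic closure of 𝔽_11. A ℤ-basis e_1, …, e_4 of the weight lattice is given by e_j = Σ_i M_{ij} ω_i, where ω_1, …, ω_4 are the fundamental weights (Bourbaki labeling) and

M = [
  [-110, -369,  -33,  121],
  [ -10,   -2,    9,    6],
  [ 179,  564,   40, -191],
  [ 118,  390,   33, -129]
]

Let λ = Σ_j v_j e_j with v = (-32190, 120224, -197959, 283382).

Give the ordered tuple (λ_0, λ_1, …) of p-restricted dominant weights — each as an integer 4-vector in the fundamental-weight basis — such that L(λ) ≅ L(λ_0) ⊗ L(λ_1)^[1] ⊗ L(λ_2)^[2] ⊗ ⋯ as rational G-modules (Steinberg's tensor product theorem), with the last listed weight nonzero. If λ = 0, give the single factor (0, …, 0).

Change of basis e → ω: c = M·v where v = (-32190, 120224, -197959, 283382):
  c_1 = (-110)·(-32190) + (-369)·(120224) + (-33)·(-197959) + (121)·(283382) = 113
  c_2 = (-10)·(-32190) + (-2)·(120224) + (9)·(-197959) + (6)·(283382) = 113
  c_3 = (179)·(-32190) + (564)·(120224) + (40)·(-197959) + (-191)·(283382) = 4
  c_4 = (118)·(-32190) + (390)·(120224) + (33)·(-197959) + (-129)·(283382) = 15
Expand coordinatewise in base 11:
  c_1 = 113 = 3·11^0 + 10·11^1
  c_2 = 113 = 3·11^0 + 10·11^1
  c_3 = 4 = 4·11^0
  c_4 = 15 = 4·11^0 + 1·11^1
Factor λ_0 = (3, 3, 4, 4)
Factor λ_1 = (10, 10, 0, 1)

((3, 3, 4, 4), (10, 10, 0, 1))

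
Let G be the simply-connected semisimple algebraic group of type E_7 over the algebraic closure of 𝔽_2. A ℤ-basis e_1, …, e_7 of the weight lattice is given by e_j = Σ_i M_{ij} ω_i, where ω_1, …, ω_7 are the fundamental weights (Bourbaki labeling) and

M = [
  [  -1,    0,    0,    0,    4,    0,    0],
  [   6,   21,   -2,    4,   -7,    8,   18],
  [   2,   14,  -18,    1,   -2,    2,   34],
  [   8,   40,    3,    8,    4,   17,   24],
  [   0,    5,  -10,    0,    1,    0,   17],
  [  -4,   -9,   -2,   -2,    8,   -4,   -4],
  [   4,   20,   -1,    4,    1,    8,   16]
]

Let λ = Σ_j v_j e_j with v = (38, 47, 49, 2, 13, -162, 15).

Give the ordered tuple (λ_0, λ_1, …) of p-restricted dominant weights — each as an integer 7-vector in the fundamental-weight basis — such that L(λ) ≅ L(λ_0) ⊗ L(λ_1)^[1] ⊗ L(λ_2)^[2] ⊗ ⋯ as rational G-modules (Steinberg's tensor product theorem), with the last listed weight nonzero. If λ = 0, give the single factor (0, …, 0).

((0, 0, 0, 1, 1, 1, 0), (1, 0, 1, 0, 0, 1, 0), (1, 0, 1, 1, 1, 1, 0), (1, 1, 1, 0, 1, 1, 1))

ω-coordinates c = M·v, v = (38, 47, 49, 2, 13, -162, 15):
  c_1 = -1*38 + 0*47 + 0*49 + 0*2 + 4*13 + 0*-162 + 0*15 = 14
  c_2 = 6*38 + 21*47 + -2*49 + 4*2 + -7*13 + 8*-162 + 18*15 = 8
  c_3 = 2*38 + 14*47 + -18*49 + 1*2 + -2*13 + 2*-162 + 34*15 = 14
  c_4 = 8*38 + 40*47 + 3*49 + 8*2 + 4*13 + 17*-162 + 24*15 = 5
  c_5 = 0*38 + 5*47 + -10*49 + 0*2 + 1*13 + 0*-162 + 17*15 = 13
  c_6 = -4*38 + -9*47 + -2*49 + -2*2 + 8*13 + -4*-162 + -4*15 = 15
  c_7 = 4*38 + 20*47 + -1*49 + 4*2 + 1*13 + 8*-162 + 16*15 = 8
Expand coordinatewise in base 2:
  c_1 = 14 = 0·2^0 + 1·2^1 + 1·2^2 + 1·2^3
  c_2 = 8 = 0·2^0 + 0·2^1 + 0·2^2 + 1·2^3
  c_3 = 14 = 0·2^0 + 1·2^1 + 1·2^2 + 1·2^3
  c_4 = 5 = 1·2^0 + 0·2^1 + 1·2^2
  c_5 = 13 = 1·2^0 + 0·2^1 + 1·2^2 + 1·2^3
  c_6 = 15 = 1·2^0 + 1·2^1 + 1·2^2 + 1·2^3
  c_7 = 8 = 0·2^0 + 0·2^1 + 0·2^2 + 1·2^3
Factor λ_0 = (0, 0, 0, 1, 1, 1, 0)
Factor λ_1 = (1, 0, 1, 0, 0, 1, 0)
Factor λ_2 = (1, 0, 1, 1, 1, 1, 0)
Factor λ_3 = (1, 1, 1, 0, 1, 1, 1)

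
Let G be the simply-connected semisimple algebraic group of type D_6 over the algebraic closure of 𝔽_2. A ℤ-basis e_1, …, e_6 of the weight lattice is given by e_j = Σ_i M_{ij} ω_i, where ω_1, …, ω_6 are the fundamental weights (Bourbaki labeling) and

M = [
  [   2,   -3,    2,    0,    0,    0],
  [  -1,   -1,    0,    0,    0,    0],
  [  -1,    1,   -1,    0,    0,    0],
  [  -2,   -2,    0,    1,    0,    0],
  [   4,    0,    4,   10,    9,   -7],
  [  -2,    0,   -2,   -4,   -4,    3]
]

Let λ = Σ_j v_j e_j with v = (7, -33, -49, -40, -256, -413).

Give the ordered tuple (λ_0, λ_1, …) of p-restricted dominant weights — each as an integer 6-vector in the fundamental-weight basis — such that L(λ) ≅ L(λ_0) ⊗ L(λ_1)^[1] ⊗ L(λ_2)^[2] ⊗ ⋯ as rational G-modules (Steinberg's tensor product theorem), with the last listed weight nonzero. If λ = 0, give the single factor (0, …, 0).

((1, 0, 1, 0, 1, 1), (1, 1, 0, 0, 1, 0), (1, 0, 0, 1, 0, 1), (1, 1, 1, 1, 0, 1), (0, 1, 0, 0, 1, 1))

Change of basis e → ω: c = M·v where v = (7, -33, -49, -40, -256, -413):
  c_1 = 2*7 + -3*-33 + 2*-49 + 0*-40 + 0*-256 + 0*-413 = 15
  c_2 = -1*7 + -1*-33 + 0*-49 + 0*-40 + 0*-256 + 0*-413 = 26
  c_3 = -1*7 + 1*-33 + -1*-49 + 0*-40 + 0*-256 + 0*-413 = 9
  c_4 = -2*7 + -2*-33 + 0*-49 + 1*-40 + 0*-256 + 0*-413 = 12
  c_5 = 4*7 + 0*-33 + 4*-49 + 10*-40 + 9*-256 + -7*-413 = 19
  c_6 = -2*7 + 0*-33 + -2*-49 + -4*-40 + -4*-256 + 3*-413 = 29
Expand coordinatewise in base 2:
  c_1 = 15 = 1·2^0 + 1·2^1 + 1·2^2 + 1·2^3
  c_2 = 26 = 0·2^0 + 1·2^1 + 0·2^2 + 1·2^3 + 1·2^4
  c_3 = 9 = 1·2^0 + 0·2^1 + 0·2^2 + 1·2^3
  c_4 = 12 = 0·2^0 + 0·2^1 + 1·2^2 + 1·2^3
  c_5 = 19 = 1·2^0 + 1·2^1 + 0·2^2 + 0·2^3 + 1·2^4
  c_6 = 29 = 1·2^0 + 0·2^1 + 1·2^2 + 1·2^3 + 1·2^4
λ_0 = (1, 0, 1, 0, 1, 1)
λ_1 = (1, 1, 0, 0, 1, 0)
λ_2 = (1, 0, 0, 1, 0, 1)
λ_3 = (1, 1, 1, 1, 0, 1)
λ_4 = (0, 1, 0, 0, 1, 1)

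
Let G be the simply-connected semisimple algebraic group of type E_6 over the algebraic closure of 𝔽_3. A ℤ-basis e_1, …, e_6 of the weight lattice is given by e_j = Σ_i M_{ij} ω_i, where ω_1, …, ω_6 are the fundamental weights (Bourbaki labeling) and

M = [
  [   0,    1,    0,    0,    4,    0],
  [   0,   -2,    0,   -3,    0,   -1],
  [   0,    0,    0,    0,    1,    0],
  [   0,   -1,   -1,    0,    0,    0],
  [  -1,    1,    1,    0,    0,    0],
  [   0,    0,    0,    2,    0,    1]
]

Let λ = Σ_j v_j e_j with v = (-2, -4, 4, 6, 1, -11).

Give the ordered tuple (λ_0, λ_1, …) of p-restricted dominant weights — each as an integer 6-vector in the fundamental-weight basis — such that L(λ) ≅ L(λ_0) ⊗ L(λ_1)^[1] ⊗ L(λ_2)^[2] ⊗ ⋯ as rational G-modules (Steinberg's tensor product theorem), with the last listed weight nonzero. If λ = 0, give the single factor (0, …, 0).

Change of basis e → ω: c = M·v where v = (-2, -4, 4, 6, 1, -11):
  c_1 = 0*-2 + 1*-4 + 0*4 + 0*6 + 4*1 + 0*-11 = 0
  c_2 = 0*-2 + -2*-4 + 0*4 + -3*6 + 0*1 + -1*-11 = 1
  c_3 = 0*-2 + 0*-4 + 0*4 + 0*6 + 1*1 + 0*-11 = 1
  c_4 = 0*-2 + -1*-4 + -1*4 + 0*6 + 0*1 + 0*-11 = 0
  c_5 = -1*-2 + 1*-4 + 1*4 + 0*6 + 0*1 + 0*-11 = 2
  c_6 = 0*-2 + 0*-4 + 0*4 + 2*6 + 0*1 + 1*-11 = 1
p = 3; digits c_i = Σ_j d_{ij}·3^j, 0 ≤ d_{ij} < 3:
  c_1 = 0
  c_2 = 1 = 1·3^0
  c_3 = 1 = 1·3^0
  c_4 = 0
  c_5 = 2 = 2·3^0
  c_6 = 1 = 1·3^0
p-restricted factor λ_0 = (0, 1, 1, 0, 2, 1)

((0, 1, 1, 0, 2, 1),)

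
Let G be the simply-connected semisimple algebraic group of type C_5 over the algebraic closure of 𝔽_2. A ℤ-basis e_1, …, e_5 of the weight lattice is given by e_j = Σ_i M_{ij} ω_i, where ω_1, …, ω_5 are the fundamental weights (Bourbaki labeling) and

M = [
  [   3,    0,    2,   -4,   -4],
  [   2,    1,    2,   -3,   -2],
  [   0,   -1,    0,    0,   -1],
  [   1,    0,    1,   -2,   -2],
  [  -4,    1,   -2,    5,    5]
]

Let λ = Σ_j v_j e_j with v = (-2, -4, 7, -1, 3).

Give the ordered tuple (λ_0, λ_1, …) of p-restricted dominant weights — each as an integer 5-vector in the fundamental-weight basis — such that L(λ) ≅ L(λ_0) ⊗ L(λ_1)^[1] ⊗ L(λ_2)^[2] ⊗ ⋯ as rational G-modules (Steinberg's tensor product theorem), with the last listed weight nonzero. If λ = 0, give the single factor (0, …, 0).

Compute c_i = Σ_j M_{ij} v_j with v = (-2, -4, 7, -1, 3):
  c_1 = 3*-2 + 0*-4 + 2*7 + -4*-1 + -4*3 = 0
  c_2 = 2*-2 + 1*-4 + 2*7 + -3*-1 + -2*3 = 3
  c_3 = 0*-2 + -1*-4 + 0*7 + 0*-1 + -1*3 = 1
  c_4 = 1*-2 + 0*-4 + 1*7 + -2*-1 + -2*3 = 1
  c_5 = -4*-2 + 1*-4 + -2*7 + 5*-1 + 5*3 = 0
Base-2 expansion of each c_i:
  c_1 = 0
  c_2 = 3 = 1·2^0 + 1·2^1
  c_3 = 1 = 1·2^0
  c_4 = 1 = 1·2^0
  c_5 = 0
λ_0 = (0, 1, 1, 1, 0)
λ_1 = (0, 1, 0, 0, 0)

((0, 1, 1, 1, 0), (0, 1, 0, 0, 0))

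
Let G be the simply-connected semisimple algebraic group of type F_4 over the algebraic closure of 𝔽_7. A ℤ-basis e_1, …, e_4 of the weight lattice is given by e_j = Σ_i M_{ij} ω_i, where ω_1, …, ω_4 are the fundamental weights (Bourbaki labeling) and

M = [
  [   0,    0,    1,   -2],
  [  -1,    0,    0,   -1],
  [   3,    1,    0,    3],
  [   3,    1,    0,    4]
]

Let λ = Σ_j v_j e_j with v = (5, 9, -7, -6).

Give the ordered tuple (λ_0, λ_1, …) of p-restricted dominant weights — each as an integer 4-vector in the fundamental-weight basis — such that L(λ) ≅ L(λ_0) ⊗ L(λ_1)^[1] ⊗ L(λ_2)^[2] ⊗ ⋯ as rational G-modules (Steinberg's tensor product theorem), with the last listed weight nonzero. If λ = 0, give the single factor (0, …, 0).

((5, 1, 6, 0),)

In the fundamental-weight basis, λ has coordinates c = M·v (v = (5, 9, -7, -6)):
  c_1 = 0*5 + 0*9 + 1*-7 + -2*-6 = 5
  c_2 = -1*5 + 0*9 + 0*-7 + -1*-6 = 1
  c_3 = 3*5 + 1*9 + 0*-7 + 3*-6 = 6
  c_4 = 3*5 + 1*9 + 0*-7 + 4*-6 = 0
Expand coordinatewise in base 7:
  c_1 = 5 = 5·7^0
  c_2 = 1 = 1·7^0
  c_3 = 6 = 6·7^0
  c_4 = 0
p-restricted factor λ_0 = (5, 1, 6, 0)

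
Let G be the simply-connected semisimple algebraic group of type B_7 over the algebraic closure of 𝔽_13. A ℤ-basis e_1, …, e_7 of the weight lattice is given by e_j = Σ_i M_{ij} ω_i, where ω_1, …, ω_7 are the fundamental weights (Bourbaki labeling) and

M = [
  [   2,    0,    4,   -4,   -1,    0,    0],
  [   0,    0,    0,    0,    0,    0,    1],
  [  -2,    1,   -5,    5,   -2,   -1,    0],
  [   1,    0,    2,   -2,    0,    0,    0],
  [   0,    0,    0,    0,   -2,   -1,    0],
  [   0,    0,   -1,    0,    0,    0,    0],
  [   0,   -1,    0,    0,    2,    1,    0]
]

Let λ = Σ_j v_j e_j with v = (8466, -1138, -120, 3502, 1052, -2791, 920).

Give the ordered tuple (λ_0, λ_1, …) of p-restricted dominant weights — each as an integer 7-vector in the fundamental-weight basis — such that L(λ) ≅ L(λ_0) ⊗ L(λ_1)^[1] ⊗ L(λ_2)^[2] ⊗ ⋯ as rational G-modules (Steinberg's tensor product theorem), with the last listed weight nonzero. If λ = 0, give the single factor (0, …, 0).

((1, 10, 12, 0, 11, 3, 9), (3, 5, 3, 3, 0, 9, 8), (8, 5, 4, 7, 4, 0, 2))

Converting to the ω-basis (c_i = row i of M dotted with v = (8466, -1138, -120, 3502, 1052, -2791, 920)):
  c_1 = 2*8466 + 0*-1138 + 4*-120 + -4*3502 + -1*1052 + 0*-2791 + 0*920 = 1392
  c_2 = 0*8466 + 0*-1138 + 0*-120 + 0*3502 + 0*1052 + 0*-2791 + 1*920 = 920
  c_3 = -2*8466 + 1*-1138 + -5*-120 + 5*3502 + -2*1052 + -1*-2791 + 0*920 = 727
  c_4 = 1*8466 + 0*-1138 + 2*-120 + -2*3502 + 0*1052 + 0*-2791 + 0*920 = 1222
  c_5 = 0*8466 + 0*-1138 + 0*-120 + 0*3502 + -2*1052 + -1*-2791 + 0*920 = 687
  c_6 = 0*8466 + 0*-1138 + -1*-120 + 0*3502 + 0*1052 + 0*-2791 + 0*920 = 120
  c_7 = 0*8466 + -1*-1138 + 0*-120 + 0*3502 + 2*1052 + 1*-2791 + 0*920 = 451
p = 13; digits c_i = Σ_j d_{ij}·13^j, 0 ≤ d_{ij} < 13:
  c_1 = 1392 = 1·13^0 + 3·13^1 + 8·13^2
  c_2 = 920 = 10·13^0 + 5·13^1 + 5·13^2
  c_3 = 727 = 12·13^0 + 3·13^1 + 4·13^2
  c_4 = 1222 = 0·13^0 + 3·13^1 + 7·13^2
  c_5 = 687 = 11·13^0 + 0·13^1 + 4·13^2
  c_6 = 120 = 3·13^0 + 9·13^1
  c_7 = 451 = 9·13^0 + 8·13^1 + 2·13^2
p-restricted factor λ_0 = (1, 10, 12, 0, 11, 3, 9)
p-restricted factor λ_1 = (3, 5, 3, 3, 0, 9, 8)
p-restricted factor λ_2 = (8, 5, 4, 7, 4, 0, 2)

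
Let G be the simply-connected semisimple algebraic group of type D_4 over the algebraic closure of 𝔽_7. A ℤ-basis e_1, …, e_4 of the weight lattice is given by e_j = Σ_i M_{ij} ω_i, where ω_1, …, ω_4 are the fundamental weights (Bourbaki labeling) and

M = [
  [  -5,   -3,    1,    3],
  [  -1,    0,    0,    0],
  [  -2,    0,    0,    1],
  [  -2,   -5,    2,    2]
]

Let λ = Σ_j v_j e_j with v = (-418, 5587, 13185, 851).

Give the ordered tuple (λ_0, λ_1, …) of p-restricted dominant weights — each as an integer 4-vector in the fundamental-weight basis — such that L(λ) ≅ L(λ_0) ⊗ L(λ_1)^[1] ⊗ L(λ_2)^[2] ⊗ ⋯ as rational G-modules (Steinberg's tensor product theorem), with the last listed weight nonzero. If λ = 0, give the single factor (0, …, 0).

Change of basis e → ω: c = M·v where v = (-418, 5587, 13185, 851):
  c_1 = (-5)·(-418) + (-3)·(5587) + 1·13185 + 3·851 = 1067
  c_2 = (-1)·(-418) + 0·5587 + 0·13185 + 0·851 = 418
  c_3 = (-2)·(-418) + 0·5587 + 0·13185 + 1·851 = 1687
  c_4 = (-2)·(-418) + (-5)·(5587) + 2·13185 + 2·851 = 973
Base-7 expansion of each c_i:
  c_1 = 1067 = 3·7^0 + 5·7^1 + 0·7^2 + 3·7^3
  c_2 = 418 = 5·7^0 + 3·7^1 + 1·7^2 + 1·7^3
  c_3 = 1687 = 0·7^0 + 3·7^1 + 6·7^2 + 4·7^3
  c_4 = 973 = 0·7^0 + 6·7^1 + 5·7^2 + 2·7^3
p-restricted factor λ_0 = (3, 5, 0, 0)
p-restricted factor λ_1 = (5, 3, 3, 6)
p-restricted factor λ_2 = (0, 1, 6, 5)
p-restricted factor λ_3 = (3, 1, 4, 2)

((3, 5, 0, 0), (5, 3, 3, 6), (0, 1, 6, 5), (3, 1, 4, 2))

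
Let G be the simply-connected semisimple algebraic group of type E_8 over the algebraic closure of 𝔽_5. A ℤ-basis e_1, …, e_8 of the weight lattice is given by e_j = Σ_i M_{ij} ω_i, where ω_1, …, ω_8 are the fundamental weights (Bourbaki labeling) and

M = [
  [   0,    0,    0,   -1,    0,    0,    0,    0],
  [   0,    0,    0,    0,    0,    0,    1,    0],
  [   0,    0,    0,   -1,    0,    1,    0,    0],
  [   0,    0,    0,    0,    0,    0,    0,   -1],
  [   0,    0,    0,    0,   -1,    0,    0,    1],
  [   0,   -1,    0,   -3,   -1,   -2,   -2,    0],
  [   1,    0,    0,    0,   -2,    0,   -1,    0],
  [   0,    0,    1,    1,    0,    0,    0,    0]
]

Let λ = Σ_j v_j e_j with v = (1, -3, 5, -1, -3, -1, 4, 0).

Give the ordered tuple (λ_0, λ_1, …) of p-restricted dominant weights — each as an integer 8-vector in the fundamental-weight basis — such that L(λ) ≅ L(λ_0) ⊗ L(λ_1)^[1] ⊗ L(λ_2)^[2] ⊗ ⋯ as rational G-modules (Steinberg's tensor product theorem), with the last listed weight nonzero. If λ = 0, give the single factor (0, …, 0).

Change of basis e → ω: c = M·v where v = (1, -3, 5, -1, -3, -1, 4, 0):
  c_1 = (0)·(1) + (0)·(-3) + (0)·(5) + (-1)·(-1) + (0)·(-3) + (0)·(-1) + (0)·(4) + (0)·(0) = 1
  c_2 = (0)·(1) + (0)·(-3) + (0)·(5) + (0)·(-1) + (0)·(-3) + (0)·(-1) + (1)·(4) + (0)·(0) = 4
  c_3 = (0)·(1) + (0)·(-3) + (0)·(5) + (-1)·(-1) + (0)·(-3) + (1)·(-1) + (0)·(4) + (0)·(0) = 0
  c_4 = (0)·(1) + (0)·(-3) + (0)·(5) + (0)·(-1) + (0)·(-3) + (0)·(-1) + (0)·(4) + (-1)·(0) = 0
  c_5 = (0)·(1) + (0)·(-3) + (0)·(5) + (0)·(-1) + (-1)·(-3) + (0)·(-1) + (0)·(4) + (1)·(0) = 3
  c_6 = (0)·(1) + (-1)·(-3) + (0)·(5) + (-3)·(-1) + (-1)·(-3) + (-2)·(-1) + (-2)·(4) + (0)·(0) = 3
  c_7 = (1)·(1) + (0)·(-3) + (0)·(5) + (0)·(-1) + (-2)·(-3) + (0)·(-1) + (-1)·(4) + (0)·(0) = 3
  c_8 = (0)·(1) + (0)·(-3) + (1)·(5) + (1)·(-1) + (0)·(-3) + (0)·(-1) + (0)·(4) + (0)·(0) = 4
p = 5; digits c_i = Σ_j d_{ij}·5^j, 0 ≤ d_{ij} < 5:
  c_1 = 1 = 1·5^0
  c_2 = 4 = 4·5^0
  c_3 = 0
  c_4 = 0
  c_5 = 3 = 3·5^0
  c_6 = 3 = 3·5^0
  c_7 = 3 = 3·5^0
  c_8 = 4 = 4·5^0
p-restricted factor λ_0 = (1, 4, 0, 0, 3, 3, 3, 4)

((1, 4, 0, 0, 3, 3, 3, 4),)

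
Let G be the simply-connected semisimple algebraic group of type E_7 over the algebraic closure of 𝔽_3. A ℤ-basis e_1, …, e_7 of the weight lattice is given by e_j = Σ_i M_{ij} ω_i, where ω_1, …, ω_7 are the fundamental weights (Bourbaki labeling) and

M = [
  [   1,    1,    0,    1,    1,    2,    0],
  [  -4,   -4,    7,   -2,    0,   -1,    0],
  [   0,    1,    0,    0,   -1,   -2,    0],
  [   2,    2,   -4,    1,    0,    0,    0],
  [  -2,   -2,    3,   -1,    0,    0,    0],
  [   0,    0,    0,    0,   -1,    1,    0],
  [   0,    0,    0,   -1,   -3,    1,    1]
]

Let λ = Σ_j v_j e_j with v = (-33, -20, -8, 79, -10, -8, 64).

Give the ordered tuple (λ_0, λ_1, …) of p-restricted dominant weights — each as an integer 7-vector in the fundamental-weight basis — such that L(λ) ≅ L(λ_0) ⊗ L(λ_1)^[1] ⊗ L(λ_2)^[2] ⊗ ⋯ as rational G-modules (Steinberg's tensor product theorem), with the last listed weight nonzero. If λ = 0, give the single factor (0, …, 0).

In the fundamental-weight basis, λ has coordinates c = M·v (v = (-33, -20, -8, 79, -10, -8, 64)):
  c_1 = (1)·(-33) + (1)·(-20) + (0)·(-8) + 1·79 + (1)·(-10) + (2)·(-8) + 0·64 = 0
  c_2 = (-4)·(-33) + (-4)·(-20) + (7)·(-8) + (-2)·(79) + (0)·(-10) + (-1)·(-8) + 0·64 = 6
  c_3 = (0)·(-33) + (1)·(-20) + (0)·(-8) + 0·79 + (-1)·(-10) + (-2)·(-8) + 0·64 = 6
  c_4 = (2)·(-33) + (2)·(-20) + (-4)·(-8) + 1·79 + (0)·(-10) + (0)·(-8) + 0·64 = 5
  c_5 = (-2)·(-33) + (-2)·(-20) + (3)·(-8) + (-1)·(79) + (0)·(-10) + (0)·(-8) + 0·64 = 3
  c_6 = (0)·(-33) + (0)·(-20) + (0)·(-8) + 0·79 + (-1)·(-10) + (1)·(-8) + 0·64 = 2
  c_7 = (0)·(-33) + (0)·(-20) + (0)·(-8) + (-1)·(79) + (-3)·(-10) + (1)·(-8) + 1·64 = 7
p = 3; digits c_i = Σ_j d_{ij}·3^j, 0 ≤ d_{ij} < 3:
  c_1 = 0
  c_2 = 6 = 0·3^0 + 2·3^1
  c_3 = 6 = 0·3^0 + 2·3^1
  c_4 = 5 = 2·3^0 + 1·3^1
  c_5 = 3 = 0·3^0 + 1·3^1
  c_6 = 2 = 2·3^0
  c_7 = 7 = 1·3^0 + 2·3^1
λ_0 = (0, 0, 0, 2, 0, 2, 1)
λ_1 = (0, 2, 2, 1, 1, 0, 2)

((0, 0, 0, 2, 0, 2, 1), (0, 2, 2, 1, 1, 0, 2))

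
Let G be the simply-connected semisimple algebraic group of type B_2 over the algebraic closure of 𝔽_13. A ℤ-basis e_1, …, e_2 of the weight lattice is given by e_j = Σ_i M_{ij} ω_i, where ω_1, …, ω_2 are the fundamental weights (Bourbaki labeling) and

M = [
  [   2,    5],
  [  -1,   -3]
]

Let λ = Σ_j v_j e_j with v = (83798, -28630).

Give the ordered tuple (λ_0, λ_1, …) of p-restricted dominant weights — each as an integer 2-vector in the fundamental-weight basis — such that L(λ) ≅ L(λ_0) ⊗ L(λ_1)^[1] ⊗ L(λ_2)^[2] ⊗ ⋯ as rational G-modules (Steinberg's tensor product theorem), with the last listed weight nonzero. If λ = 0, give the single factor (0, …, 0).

Converting to the ω-basis (c_i = row i of M dotted with v = (83798, -28630)):
  c_1 = 2·83798 + (5)·(-28630) = 24446
  c_2 = (-1)·(83798) + (-3)·(-28630) = 2092
Expand coordinatewise in base 13:
  c_1 = 24446 = 6·13^0 + 8·13^1 + 1·13^2 + 11·13^3
  c_2 = 2092 = 12·13^0 + 4·13^1 + 12·13^2
Factor λ_0 = (6, 12)
Factor λ_1 = (8, 4)
Factor λ_2 = (1, 12)
Factor λ_3 = (11, 0)

((6, 12), (8, 4), (1, 12), (11, 0))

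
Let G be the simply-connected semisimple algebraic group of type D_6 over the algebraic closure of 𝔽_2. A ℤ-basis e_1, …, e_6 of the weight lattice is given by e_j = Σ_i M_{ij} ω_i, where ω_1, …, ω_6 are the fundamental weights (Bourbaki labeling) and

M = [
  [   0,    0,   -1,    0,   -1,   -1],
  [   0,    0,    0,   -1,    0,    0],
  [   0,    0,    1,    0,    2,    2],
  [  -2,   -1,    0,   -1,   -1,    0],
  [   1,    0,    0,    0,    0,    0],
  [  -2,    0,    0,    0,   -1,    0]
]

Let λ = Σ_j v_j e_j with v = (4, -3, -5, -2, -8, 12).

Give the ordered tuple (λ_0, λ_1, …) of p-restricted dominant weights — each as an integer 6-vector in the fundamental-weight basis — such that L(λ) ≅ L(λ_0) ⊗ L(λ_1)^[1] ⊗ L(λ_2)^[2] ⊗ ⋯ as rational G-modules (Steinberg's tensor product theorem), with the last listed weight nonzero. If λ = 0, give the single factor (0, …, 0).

((1, 0, 1, 1, 0, 0), (0, 1, 1, 0, 0, 0), (0, 0, 0, 1, 1, 0))

In the fundamental-weight basis, λ has coordinates c = M·v (v = (4, -3, -5, -2, -8, 12)):
  c_1 = 0·4 + (0)·(-3) + (-1)·(-5) + (0)·(-2) + (-1)·(-8) + (-1)·(12) = 1
  c_2 = 0·4 + (0)·(-3) + (0)·(-5) + (-1)·(-2) + (0)·(-8) + 0·12 = 2
  c_3 = 0·4 + (0)·(-3) + (1)·(-5) + (0)·(-2) + (2)·(-8) + 2·12 = 3
  c_4 = (-2)·(4) + (-1)·(-3) + (0)·(-5) + (-1)·(-2) + (-1)·(-8) + 0·12 = 5
  c_5 = 1·4 + (0)·(-3) + (0)·(-5) + (0)·(-2) + (0)·(-8) + 0·12 = 4
  c_6 = (-2)·(4) + (0)·(-3) + (0)·(-5) + (0)·(-2) + (-1)·(-8) + 0·12 = 0
p = 2; digits c_i = Σ_j d_{ij}·2^j, 0 ≤ d_{ij} < 2:
  c_1 = 1 = 1·2^0
  c_2 = 2 = 0·2^0 + 1·2^1
  c_3 = 3 = 1·2^0 + 1·2^1
  c_4 = 5 = 1·2^0 + 0·2^1 + 1·2^2
  c_5 = 4 = 0·2^0 + 0·2^1 + 1·2^2
  c_6 = 0
Factor λ_0 = (1, 0, 1, 1, 0, 0)
Factor λ_1 = (0, 1, 1, 0, 0, 0)
Factor λ_2 = (0, 0, 0, 1, 1, 0)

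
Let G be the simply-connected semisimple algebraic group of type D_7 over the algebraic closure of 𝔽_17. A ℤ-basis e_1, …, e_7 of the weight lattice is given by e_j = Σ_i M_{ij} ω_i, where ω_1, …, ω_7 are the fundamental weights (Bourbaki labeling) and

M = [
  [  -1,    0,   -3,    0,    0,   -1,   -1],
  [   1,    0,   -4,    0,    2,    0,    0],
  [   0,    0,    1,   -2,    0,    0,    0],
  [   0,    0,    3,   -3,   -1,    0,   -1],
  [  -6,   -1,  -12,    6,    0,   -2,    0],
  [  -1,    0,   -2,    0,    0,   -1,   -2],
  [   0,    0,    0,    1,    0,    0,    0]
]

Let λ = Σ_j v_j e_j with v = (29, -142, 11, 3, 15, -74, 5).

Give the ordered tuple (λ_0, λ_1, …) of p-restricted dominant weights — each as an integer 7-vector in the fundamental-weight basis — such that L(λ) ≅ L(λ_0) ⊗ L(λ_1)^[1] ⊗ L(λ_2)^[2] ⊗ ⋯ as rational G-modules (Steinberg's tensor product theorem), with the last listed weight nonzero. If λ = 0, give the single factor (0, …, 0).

((7, 15, 5, 4, 2, 13, 3),)

In the fundamental-weight basis, λ has coordinates c = M·v (v = (29, -142, 11, 3, 15, -74, 5)):
  c_1 = (-1)·(29) + (0)·(-142) + (-3)·(11) + 0·3 + 0·15 + (-1)·(-74) + (-1)·(5) = 7
  c_2 = 1·29 + (0)·(-142) + (-4)·(11) + 0·3 + 2·15 + (0)·(-74) + 0·5 = 15
  c_3 = 0·29 + (0)·(-142) + 1·11 + (-2)·(3) + 0·15 + (0)·(-74) + 0·5 = 5
  c_4 = 0·29 + (0)·(-142) + 3·11 + (-3)·(3) + (-1)·(15) + (0)·(-74) + (-1)·(5) = 4
  c_5 = (-6)·(29) + (-1)·(-142) + (-12)·(11) + 6·3 + 0·15 + (-2)·(-74) + 0·5 = 2
  c_6 = (-1)·(29) + (0)·(-142) + (-2)·(11) + 0·3 + 0·15 + (-1)·(-74) + (-2)·(5) = 13
  c_7 = 0·29 + (0)·(-142) + 0·11 + 1·3 + 0·15 + (0)·(-74) + 0·5 = 3
p = 17; digits c_i = Σ_j d_{ij}·17^j, 0 ≤ d_{ij} < 17:
  c_1 = 7 = 7·17^0
  c_2 = 15 = 15·17^0
  c_3 = 5 = 5·17^0
  c_4 = 4 = 4·17^0
  c_5 = 2 = 2·17^0
  c_6 = 13 = 13·17^0
  c_7 = 3 = 3·17^0
p-restricted factor λ_0 = (7, 15, 5, 4, 2, 13, 3)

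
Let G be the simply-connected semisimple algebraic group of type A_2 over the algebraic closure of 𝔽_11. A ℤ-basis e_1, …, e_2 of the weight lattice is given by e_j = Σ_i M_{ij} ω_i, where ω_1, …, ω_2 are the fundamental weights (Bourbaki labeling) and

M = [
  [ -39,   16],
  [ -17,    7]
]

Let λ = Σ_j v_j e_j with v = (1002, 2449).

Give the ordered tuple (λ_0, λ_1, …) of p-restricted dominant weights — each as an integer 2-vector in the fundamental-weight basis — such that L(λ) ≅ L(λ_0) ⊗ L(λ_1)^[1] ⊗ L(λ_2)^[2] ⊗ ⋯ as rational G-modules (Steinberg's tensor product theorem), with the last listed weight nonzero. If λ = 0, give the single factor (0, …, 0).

Compute c_i = Σ_j M_{ij} v_j with v = (1002, 2449):
  c_1 = -39*1002 + 16*2449 = 106
  c_2 = -17*1002 + 7*2449 = 109
Base-11 expansion of each c_i:
  c_1 = 106 = 7·11^0 + 9·11^1
  c_2 = 109 = 10·11^0 + 9·11^1
λ_0 = (7, 10)
λ_1 = (9, 9)

((7, 10), (9, 9))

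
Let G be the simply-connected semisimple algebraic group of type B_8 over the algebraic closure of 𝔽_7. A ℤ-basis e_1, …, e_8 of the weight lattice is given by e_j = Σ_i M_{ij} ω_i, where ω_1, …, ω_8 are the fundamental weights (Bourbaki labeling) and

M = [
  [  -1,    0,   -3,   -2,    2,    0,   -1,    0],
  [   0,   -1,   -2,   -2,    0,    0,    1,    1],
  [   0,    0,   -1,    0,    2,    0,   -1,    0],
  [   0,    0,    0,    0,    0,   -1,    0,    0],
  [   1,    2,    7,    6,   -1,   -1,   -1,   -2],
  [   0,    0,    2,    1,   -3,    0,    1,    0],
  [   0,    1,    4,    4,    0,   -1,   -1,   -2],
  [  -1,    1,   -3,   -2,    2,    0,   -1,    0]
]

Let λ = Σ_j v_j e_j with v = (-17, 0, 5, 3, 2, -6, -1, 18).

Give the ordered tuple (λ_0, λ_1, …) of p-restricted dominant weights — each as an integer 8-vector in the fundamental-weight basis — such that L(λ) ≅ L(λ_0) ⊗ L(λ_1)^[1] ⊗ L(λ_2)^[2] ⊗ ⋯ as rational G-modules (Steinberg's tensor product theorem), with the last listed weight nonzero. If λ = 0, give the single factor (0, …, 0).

ω-coordinates c = M·v, v = (-17, 0, 5, 3, 2, -6, -1, 18):
  c_1 = (-1)·(-17) + (0)·(0) + (-3)·(5) + (-2)·(3) + (2)·(2) + (0)·(-6) + (-1)·(-1) + (0)·(18) = 1
  c_2 = (0)·(-17) + (-1)·(0) + (-2)·(5) + (-2)·(3) + (0)·(2) + (0)·(-6) + (1)·(-1) + (1)·(18) = 1
  c_3 = (0)·(-17) + (0)·(0) + (-1)·(5) + (0)·(3) + (2)·(2) + (0)·(-6) + (-1)·(-1) + (0)·(18) = 0
  c_4 = (0)·(-17) + (0)·(0) + (0)·(5) + (0)·(3) + (0)·(2) + (-1)·(-6) + (0)·(-1) + (0)·(18) = 6
  c_5 = (1)·(-17) + (2)·(0) + (7)·(5) + (6)·(3) + (-1)·(2) + (-1)·(-6) + (-1)·(-1) + (-2)·(18) = 5
  c_6 = (0)·(-17) + (0)·(0) + (2)·(5) + (1)·(3) + (-3)·(2) + (0)·(-6) + (1)·(-1) + (0)·(18) = 6
  c_7 = (0)·(-17) + (1)·(0) + (4)·(5) + (4)·(3) + (0)·(2) + (-1)·(-6) + (-1)·(-1) + (-2)·(18) = 3
  c_8 = (-1)·(-17) + (1)·(0) + (-3)·(5) + (-2)·(3) + (2)·(2) + (0)·(-6) + (-1)·(-1) + (0)·(18) = 1
Writing each c_i in base p = 7:
  c_1 = 1 = 1·7^0
  c_2 = 1 = 1·7^0
  c_3 = 0
  c_4 = 6 = 6·7^0
  c_5 = 5 = 5·7^0
  c_6 = 6 = 6·7^0
  c_7 = 3 = 3·7^0
  c_8 = 1 = 1·7^0
Factor λ_0 = (1, 1, 0, 6, 5, 6, 3, 1)

((1, 1, 0, 6, 5, 6, 3, 1),)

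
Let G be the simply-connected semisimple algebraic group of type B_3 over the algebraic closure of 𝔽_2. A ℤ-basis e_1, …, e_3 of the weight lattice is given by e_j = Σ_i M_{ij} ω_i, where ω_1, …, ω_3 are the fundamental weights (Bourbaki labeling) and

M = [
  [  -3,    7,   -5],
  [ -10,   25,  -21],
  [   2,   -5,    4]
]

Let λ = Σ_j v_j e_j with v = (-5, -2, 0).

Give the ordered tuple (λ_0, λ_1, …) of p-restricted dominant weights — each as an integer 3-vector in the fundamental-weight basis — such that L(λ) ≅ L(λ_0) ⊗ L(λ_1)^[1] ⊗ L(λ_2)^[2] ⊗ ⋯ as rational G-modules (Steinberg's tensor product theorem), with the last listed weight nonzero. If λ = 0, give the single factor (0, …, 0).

ω-coordinates c = M·v, v = (-5, -2, 0):
  c_1 = (-3)·(-5) + (7)·(-2) + (-5)·(0) = 1
  c_2 = (-10)·(-5) + (25)·(-2) + (-21)·(0) = 0
  c_3 = (2)·(-5) + (-5)·(-2) + 4·0 = 0
Expand coordinatewise in base 2:
  c_1 = 1 = 1·2^0
  c_2 = 0
  c_3 = 0
Factor λ_0 = (1, 0, 0)

((1, 0, 0),)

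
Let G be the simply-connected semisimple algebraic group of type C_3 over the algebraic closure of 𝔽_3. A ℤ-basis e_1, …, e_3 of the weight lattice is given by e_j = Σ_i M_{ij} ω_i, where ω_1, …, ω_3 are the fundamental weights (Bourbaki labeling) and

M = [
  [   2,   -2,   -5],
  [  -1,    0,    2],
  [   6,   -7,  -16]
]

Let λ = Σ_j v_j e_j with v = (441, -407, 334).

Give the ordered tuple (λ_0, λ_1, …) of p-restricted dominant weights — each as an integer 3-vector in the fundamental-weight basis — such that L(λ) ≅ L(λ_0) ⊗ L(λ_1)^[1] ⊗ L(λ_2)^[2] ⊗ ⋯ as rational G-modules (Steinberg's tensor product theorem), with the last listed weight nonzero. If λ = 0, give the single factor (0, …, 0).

In the fundamental-weight basis, λ has coordinates c = M·v (v = (441, -407, 334)):
  c_1 = 2·441 + (-2)·(-407) + (-5)·(334) = 26
  c_2 = (-1)·(441) + (0)·(-407) + 2·334 = 227
  c_3 = 6·441 + (-7)·(-407) + (-16)·(334) = 151
Expand coordinatewise in base 3:
  c_1 = 26 = 2·3^0 + 2·3^1 + 2·3^2
  c_2 = 227 = 2·3^0 + 0·3^1 + 1·3^2 + 2·3^3 + 2·3^4
  c_3 = 151 = 1·3^0 + 2·3^1 + 1·3^2 + 2·3^3 + 1·3^4
Factor λ_0 = (2, 2, 1)
Factor λ_1 = (2, 0, 2)
Factor λ_2 = (2, 1, 1)
Factor λ_3 = (0, 2, 2)
Factor λ_4 = (0, 2, 1)

((2, 2, 1), (2, 0, 2), (2, 1, 1), (0, 2, 2), (0, 2, 1))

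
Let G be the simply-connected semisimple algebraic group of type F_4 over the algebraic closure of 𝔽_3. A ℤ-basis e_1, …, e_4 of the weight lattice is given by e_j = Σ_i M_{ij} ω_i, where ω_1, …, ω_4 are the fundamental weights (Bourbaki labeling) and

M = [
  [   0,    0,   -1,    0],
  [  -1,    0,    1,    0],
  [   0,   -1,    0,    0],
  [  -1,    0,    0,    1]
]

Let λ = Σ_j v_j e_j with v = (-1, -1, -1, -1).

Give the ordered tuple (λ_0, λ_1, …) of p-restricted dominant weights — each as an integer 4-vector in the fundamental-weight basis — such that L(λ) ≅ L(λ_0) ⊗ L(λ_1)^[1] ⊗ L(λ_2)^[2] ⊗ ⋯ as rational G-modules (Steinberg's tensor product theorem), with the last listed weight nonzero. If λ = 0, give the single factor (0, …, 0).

In the fundamental-weight basis, λ has coordinates c = M·v (v = (-1, -1, -1, -1)):
  c_1 = (0)·(-1) + (0)·(-1) + (-1)·(-1) + (0)·(-1) = 1
  c_2 = (-1)·(-1) + (0)·(-1) + (1)·(-1) + (0)·(-1) = 0
  c_3 = (0)·(-1) + (-1)·(-1) + (0)·(-1) + (0)·(-1) = 1
  c_4 = (-1)·(-1) + (0)·(-1) + (0)·(-1) + (1)·(-1) = 0
p = 3; digits c_i = Σ_j d_{ij}·3^j, 0 ≤ d_{ij} < 3:
  c_1 = 1 = 1·3^0
  c_2 = 0
  c_3 = 1 = 1·3^0
  c_4 = 0
λ_0 = (1, 0, 1, 0)

((1, 0, 1, 0),)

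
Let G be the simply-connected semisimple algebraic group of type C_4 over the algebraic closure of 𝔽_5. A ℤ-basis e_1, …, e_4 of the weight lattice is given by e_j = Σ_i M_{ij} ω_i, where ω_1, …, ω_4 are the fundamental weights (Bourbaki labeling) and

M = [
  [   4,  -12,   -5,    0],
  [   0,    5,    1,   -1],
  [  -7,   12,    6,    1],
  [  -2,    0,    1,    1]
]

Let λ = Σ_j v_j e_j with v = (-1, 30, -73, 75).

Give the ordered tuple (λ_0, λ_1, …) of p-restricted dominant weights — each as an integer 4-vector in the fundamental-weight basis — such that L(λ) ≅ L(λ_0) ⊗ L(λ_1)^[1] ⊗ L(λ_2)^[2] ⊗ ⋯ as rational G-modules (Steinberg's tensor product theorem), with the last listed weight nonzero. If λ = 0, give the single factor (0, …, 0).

((1, 2, 4, 4),)

Converting to the ω-basis (c_i = row i of M dotted with v = (-1, 30, -73, 75)):
  c_1 = (4)·(-1) + (-12)·(30) + (-5)·(-73) + (0)·(75) = 1
  c_2 = (0)·(-1) + (5)·(30) + (1)·(-73) + (-1)·(75) = 2
  c_3 = (-7)·(-1) + (12)·(30) + (6)·(-73) + (1)·(75) = 4
  c_4 = (-2)·(-1) + (0)·(30) + (1)·(-73) + (1)·(75) = 4
p = 5; digits c_i = Σ_j d_{ij}·5^j, 0 ≤ d_{ij} < 5:
  c_1 = 1 = 1·5^0
  c_2 = 2 = 2·5^0
  c_3 = 4 = 4·5^0
  c_4 = 4 = 4·5^0
p-restricted factor λ_0 = (1, 2, 4, 4)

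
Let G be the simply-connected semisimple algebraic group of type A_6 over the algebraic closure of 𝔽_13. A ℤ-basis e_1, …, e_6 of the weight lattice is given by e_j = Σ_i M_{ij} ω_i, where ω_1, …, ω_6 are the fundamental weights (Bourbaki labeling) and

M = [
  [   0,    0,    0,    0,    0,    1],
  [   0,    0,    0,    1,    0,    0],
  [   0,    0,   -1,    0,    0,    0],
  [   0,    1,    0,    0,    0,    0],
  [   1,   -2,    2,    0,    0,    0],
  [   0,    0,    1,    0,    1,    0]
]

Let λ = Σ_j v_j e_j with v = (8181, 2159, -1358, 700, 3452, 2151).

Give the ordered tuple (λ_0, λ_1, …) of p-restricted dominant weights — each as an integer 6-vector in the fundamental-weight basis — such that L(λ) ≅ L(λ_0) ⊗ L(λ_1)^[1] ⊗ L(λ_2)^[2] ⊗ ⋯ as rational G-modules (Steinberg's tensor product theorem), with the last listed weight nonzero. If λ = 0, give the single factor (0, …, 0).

Converting to the ω-basis (c_i = row i of M dotted with v = (8181, 2159, -1358, 700, 3452, 2151)):
  c_1 = (0)·(8181) + (0)·(2159) + (0)·(-1358) + (0)·(700) + (0)·(3452) + (1)·(2151) = 2151
  c_2 = (0)·(8181) + (0)·(2159) + (0)·(-1358) + (1)·(700) + (0)·(3452) + (0)·(2151) = 700
  c_3 = (0)·(8181) + (0)·(2159) + (-1)·(-1358) + (0)·(700) + (0)·(3452) + (0)·(2151) = 1358
  c_4 = (0)·(8181) + (1)·(2159) + (0)·(-1358) + (0)·(700) + (0)·(3452) + (0)·(2151) = 2159
  c_5 = (1)·(8181) + (-2)·(2159) + (2)·(-1358) + (0)·(700) + (0)·(3452) + (0)·(2151) = 1147
  c_6 = (0)·(8181) + (0)·(2159) + (1)·(-1358) + (0)·(700) + (1)·(3452) + (0)·(2151) = 2094
Expand coordinatewise in base 13:
  c_1 = 2151 = 6·13^0 + 9·13^1 + 12·13^2
  c_2 = 700 = 11·13^0 + 1·13^1 + 4·13^2
  c_3 = 1358 = 6·13^0 + 0·13^1 + 8·13^2
  c_4 = 2159 = 1·13^0 + 10·13^1 + 12·13^2
  c_5 = 1147 = 3·13^0 + 10·13^1 + 6·13^2
  c_6 = 2094 = 1·13^0 + 5·13^1 + 12·13^2
Factor λ_0 = (6, 11, 6, 1, 3, 1)
Factor λ_1 = (9, 1, 0, 10, 10, 5)
Factor λ_2 = (12, 4, 8, 12, 6, 12)

((6, 11, 6, 1, 3, 1), (9, 1, 0, 10, 10, 5), (12, 4, 8, 12, 6, 12))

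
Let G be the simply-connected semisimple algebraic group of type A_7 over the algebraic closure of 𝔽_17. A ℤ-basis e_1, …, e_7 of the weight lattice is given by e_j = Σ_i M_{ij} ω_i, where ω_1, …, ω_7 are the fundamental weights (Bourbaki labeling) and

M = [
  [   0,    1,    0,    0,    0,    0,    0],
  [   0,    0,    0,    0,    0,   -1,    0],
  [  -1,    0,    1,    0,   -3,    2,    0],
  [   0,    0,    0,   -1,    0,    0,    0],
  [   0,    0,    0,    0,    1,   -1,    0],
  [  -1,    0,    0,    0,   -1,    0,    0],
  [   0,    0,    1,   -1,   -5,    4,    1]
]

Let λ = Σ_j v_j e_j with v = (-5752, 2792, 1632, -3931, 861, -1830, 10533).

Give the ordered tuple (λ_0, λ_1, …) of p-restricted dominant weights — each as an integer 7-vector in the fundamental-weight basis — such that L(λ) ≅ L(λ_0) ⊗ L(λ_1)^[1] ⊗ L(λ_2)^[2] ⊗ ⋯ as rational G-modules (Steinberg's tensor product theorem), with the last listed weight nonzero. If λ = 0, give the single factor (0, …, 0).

((4, 11, 2, 4, 5, 12, 0), (11, 5, 16, 10, 5, 15, 8), (9, 6, 3, 13, 9, 16, 15))

Compute c_i = Σ_j M_{ij} v_j with v = (-5752, 2792, 1632, -3931, 861, -1830, 10533):
  c_1 = (0)·(-5752) + 1·2792 + 0·1632 + (0)·(-3931) + 0·861 + (0)·(-1830) + 0·10533 = 2792
  c_2 = (0)·(-5752) + 0·2792 + 0·1632 + (0)·(-3931) + 0·861 + (-1)·(-1830) + 0·10533 = 1830
  c_3 = (-1)·(-5752) + 0·2792 + 1·1632 + (0)·(-3931) + (-3)·(861) + (2)·(-1830) + 0·10533 = 1141
  c_4 = (0)·(-5752) + 0·2792 + 0·1632 + (-1)·(-3931) + 0·861 + (0)·(-1830) + 0·10533 = 3931
  c_5 = (0)·(-5752) + 0·2792 + 0·1632 + (0)·(-3931) + 1·861 + (-1)·(-1830) + 0·10533 = 2691
  c_6 = (-1)·(-5752) + 0·2792 + 0·1632 + (0)·(-3931) + (-1)·(861) + (0)·(-1830) + 0·10533 = 4891
  c_7 = (0)·(-5752) + 0·2792 + 1·1632 + (-1)·(-3931) + (-5)·(861) + (4)·(-1830) + 1·10533 = 4471
Writing each c_i in base p = 17:
  c_1 = 2792 = 4·17^0 + 11·17^1 + 9·17^2
  c_2 = 1830 = 11·17^0 + 5·17^1 + 6·17^2
  c_3 = 1141 = 2·17^0 + 16·17^1 + 3·17^2
  c_4 = 3931 = 4·17^0 + 10·17^1 + 13·17^2
  c_5 = 2691 = 5·17^0 + 5·17^1 + 9·17^2
  c_6 = 4891 = 12·17^0 + 15·17^1 + 16·17^2
  c_7 = 4471 = 0·17^0 + 8·17^1 + 15·17^2
p-restricted factor λ_0 = (4, 11, 2, 4, 5, 12, 0)
p-restricted factor λ_1 = (11, 5, 16, 10, 5, 15, 8)
p-restricted factor λ_2 = (9, 6, 3, 13, 9, 16, 15)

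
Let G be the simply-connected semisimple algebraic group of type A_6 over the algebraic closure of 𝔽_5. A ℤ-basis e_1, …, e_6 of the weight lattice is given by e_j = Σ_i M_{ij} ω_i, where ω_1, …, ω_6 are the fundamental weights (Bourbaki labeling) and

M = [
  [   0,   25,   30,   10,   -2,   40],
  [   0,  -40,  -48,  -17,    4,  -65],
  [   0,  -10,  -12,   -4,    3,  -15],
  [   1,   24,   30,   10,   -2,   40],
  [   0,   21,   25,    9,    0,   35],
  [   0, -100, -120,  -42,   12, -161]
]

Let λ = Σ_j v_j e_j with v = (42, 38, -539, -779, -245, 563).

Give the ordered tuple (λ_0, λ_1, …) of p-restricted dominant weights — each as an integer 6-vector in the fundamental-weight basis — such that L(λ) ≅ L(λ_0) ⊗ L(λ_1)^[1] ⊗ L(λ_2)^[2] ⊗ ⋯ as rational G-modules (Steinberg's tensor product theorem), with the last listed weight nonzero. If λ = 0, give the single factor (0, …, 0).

Change of basis e → ω: c = M·v where v = (42, 38, -539, -779, -245, 563):
  c_1 = (0)·(42) + (25)·(38) + (30)·(-539) + (10)·(-779) + (-2)·(-245) + (40)·(563) = 0
  c_2 = (0)·(42) + (-40)·(38) + (-48)·(-539) + (-17)·(-779) + (4)·(-245) + (-65)·(563) = 20
  c_3 = (0)·(42) + (-10)·(38) + (-12)·(-539) + (-4)·(-779) + (3)·(-245) + (-15)·(563) = 24
  c_4 = (1)·(42) + (24)·(38) + (30)·(-539) + (10)·(-779) + (-2)·(-245) + (40)·(563) = 4
  c_5 = (0)·(42) + (21)·(38) + (25)·(-539) + (9)·(-779) + (0)·(-245) + (35)·(563) = 17
  c_6 = (0)·(42) + (-100)·(38) + (-120)·(-539) + (-42)·(-779) + (12)·(-245) + (-161)·(563) = 15
p = 5; digits c_i = Σ_j d_{ij}·5^j, 0 ≤ d_{ij} < 5:
  c_1 = 0
  c_2 = 20 = 0·5^0 + 4·5^1
  c_3 = 24 = 4·5^0 + 4·5^1
  c_4 = 4 = 4·5^0
  c_5 = 17 = 2·5^0 + 3·5^1
  c_6 = 15 = 0·5^0 + 3·5^1
Factor λ_0 = (0, 0, 4, 4, 2, 0)
Factor λ_1 = (0, 4, 4, 0, 3, 3)

((0, 0, 4, 4, 2, 0), (0, 4, 4, 0, 3, 3))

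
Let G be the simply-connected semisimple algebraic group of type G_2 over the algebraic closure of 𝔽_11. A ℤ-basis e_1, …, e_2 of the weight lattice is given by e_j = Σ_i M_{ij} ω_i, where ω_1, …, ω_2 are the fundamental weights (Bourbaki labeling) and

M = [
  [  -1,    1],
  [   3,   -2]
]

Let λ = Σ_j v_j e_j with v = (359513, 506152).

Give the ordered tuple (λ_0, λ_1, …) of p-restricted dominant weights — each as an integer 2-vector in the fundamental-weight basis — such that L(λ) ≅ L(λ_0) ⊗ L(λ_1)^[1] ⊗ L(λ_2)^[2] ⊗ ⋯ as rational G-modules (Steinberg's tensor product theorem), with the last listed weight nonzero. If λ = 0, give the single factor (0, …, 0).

((9, 4), (9, 4), (1, 8), (0, 5), (10, 4))

Change of basis e → ω: c = M·v where v = (359513, 506152):
  c_1 = -1*359513 + 1*506152 = 146639
  c_2 = 3*359513 + -2*506152 = 66235
Base-11 expansion of each c_i:
  c_1 = 146639 = 9·11^0 + 9·11^1 + 1·11^2 + 0·11^3 + 10·11^4
  c_2 = 66235 = 4·11^0 + 4·11^1 + 8·11^2 + 5·11^3 + 4·11^4
λ_0 = (9, 4)
λ_1 = (9, 4)
λ_2 = (1, 8)
λ_3 = (0, 5)
λ_4 = (10, 4)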